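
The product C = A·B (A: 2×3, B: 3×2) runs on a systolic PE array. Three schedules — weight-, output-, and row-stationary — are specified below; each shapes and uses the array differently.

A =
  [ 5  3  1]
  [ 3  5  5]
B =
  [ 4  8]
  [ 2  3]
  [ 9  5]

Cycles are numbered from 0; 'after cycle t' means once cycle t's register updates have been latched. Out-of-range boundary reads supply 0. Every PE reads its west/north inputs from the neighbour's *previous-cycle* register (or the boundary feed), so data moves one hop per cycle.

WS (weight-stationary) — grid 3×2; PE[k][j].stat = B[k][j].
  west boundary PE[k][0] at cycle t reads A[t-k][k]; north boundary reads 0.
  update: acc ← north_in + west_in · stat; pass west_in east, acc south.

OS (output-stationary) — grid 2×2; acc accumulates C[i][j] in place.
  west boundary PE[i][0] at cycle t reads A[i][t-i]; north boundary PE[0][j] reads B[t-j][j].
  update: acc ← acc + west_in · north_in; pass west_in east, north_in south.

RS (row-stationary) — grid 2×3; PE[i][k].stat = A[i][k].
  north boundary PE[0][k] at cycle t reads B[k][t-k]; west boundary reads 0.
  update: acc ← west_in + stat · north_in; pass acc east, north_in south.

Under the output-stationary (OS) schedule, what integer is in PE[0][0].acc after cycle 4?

OS on a 2×2 grid — tracing PE[0][0] and its feeders:
  after 0 — PE[0][0] acc=20, pass-E 5, pass-S 4
  after 1 — PE[0][0] acc=26, pass-E 3, pass-S 2
  after 2 — PE[0][0] acc=35, pass-E 1, pass-S 9
  after 3 — PE[0][0] acc=35, pass-E 0, pass-S 0
  after 4 — PE[0][0] acc=35, pass-E 0, pass-S 0

PE[0][0].acc = 35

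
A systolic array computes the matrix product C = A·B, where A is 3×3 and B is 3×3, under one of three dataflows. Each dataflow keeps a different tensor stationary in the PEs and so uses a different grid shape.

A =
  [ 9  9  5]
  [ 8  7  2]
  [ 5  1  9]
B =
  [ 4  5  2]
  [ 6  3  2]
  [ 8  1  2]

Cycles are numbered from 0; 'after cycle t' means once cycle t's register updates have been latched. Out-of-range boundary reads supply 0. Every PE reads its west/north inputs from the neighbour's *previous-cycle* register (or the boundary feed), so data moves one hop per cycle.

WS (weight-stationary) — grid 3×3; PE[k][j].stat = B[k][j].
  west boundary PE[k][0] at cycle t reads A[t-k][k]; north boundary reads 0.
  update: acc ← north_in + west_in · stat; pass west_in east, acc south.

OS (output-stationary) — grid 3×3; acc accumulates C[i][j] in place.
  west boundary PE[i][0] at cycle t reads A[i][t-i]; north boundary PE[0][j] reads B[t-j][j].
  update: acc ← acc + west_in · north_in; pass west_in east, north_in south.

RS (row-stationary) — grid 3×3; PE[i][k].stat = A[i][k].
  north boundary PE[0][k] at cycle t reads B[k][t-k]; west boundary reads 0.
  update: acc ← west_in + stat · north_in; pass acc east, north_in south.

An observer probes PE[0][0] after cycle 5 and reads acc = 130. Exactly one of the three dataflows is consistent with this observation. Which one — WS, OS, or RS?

— WS: 3×3; PE[0][0] trace:
  after 0 — PE[0][0] acc=36, pass-E 9, pass-S 36
  after 1 — PE[0][0] acc=32, pass-E 8, pass-S 32
  after 2 — PE[0][0] acc=20, pass-E 5, pass-S 20
  after 3 — PE[0][0] acc=0, pass-E 0, pass-S 0
  after 4 — PE[0][0] acc=0, pass-E 0, pass-S 0
  after 5 — PE[0][0] acc=0, pass-E 0, pass-S 0
— OS: 3×3; PE[0][0] trace:
  after 0 — PE[0][0] acc=36, pass-E 9, pass-S 4
  after 1 — PE[0][0] acc=90, pass-E 9, pass-S 6
  after 2 — PE[0][0] acc=130, pass-E 5, pass-S 8
  after 3 — PE[0][0] acc=130, pass-E 0, pass-S 0
  after 4 — PE[0][0] acc=130, pass-E 0, pass-S 0
  after 5 — PE[0][0] acc=130, pass-E 0, pass-S 0
— RS: 3×3; PE[0][0] trace:
  after 0 — PE[0][0] acc=36, pass-E 36, pass-S 4
  after 1 — PE[0][0] acc=45, pass-E 45, pass-S 5
  after 2 — PE[0][0] acc=18, pass-E 18, pass-S 2
  after 3 — PE[0][0] acc=0, pass-E 0, pass-S 0
  after 4 — PE[0][0] acc=0, pass-E 0, pass-S 0
  after 5 — PE[0][0] acc=0, pass-E 0, pass-S 0

dataflow = OS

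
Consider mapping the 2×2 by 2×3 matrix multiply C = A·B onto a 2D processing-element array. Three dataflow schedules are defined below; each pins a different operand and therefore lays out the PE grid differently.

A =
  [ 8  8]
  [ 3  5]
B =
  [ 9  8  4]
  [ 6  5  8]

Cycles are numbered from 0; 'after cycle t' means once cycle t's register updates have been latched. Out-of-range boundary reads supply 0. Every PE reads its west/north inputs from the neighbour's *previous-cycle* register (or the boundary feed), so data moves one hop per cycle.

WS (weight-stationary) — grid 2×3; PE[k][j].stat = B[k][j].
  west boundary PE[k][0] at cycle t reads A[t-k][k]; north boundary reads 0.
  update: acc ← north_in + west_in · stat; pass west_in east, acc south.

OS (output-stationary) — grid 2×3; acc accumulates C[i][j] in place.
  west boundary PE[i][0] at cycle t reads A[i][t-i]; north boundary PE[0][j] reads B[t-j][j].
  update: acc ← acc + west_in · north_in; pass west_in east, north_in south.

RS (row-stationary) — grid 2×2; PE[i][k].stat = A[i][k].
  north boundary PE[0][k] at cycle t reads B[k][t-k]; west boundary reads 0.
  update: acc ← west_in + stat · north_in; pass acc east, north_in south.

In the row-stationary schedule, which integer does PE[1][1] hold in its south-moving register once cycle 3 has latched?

register = 5

RS (2×2). Following PE[1][1] plus its west/north inputs:
  c0 r0c1: 0 / 0 / 0
  c0 r1c0: 0 / 0 / 0
  c0 r1c1: 0 / 0 / 0
  c1 r0c1: 120 / 120 / 6
  c1 r1c0: 27 / 27 / 9
  c1 r1c1: 0 / 0 / 0
  c2 r0c1: 104 / 104 / 5
  c2 r1c0: 24 / 24 / 8
  c2 r1c1: 57 / 57 / 6
  c3 r0c1: 96 / 96 / 8
  c3 r1c0: 12 / 12 / 4
  c3 r1c1: 49 / 49 / 5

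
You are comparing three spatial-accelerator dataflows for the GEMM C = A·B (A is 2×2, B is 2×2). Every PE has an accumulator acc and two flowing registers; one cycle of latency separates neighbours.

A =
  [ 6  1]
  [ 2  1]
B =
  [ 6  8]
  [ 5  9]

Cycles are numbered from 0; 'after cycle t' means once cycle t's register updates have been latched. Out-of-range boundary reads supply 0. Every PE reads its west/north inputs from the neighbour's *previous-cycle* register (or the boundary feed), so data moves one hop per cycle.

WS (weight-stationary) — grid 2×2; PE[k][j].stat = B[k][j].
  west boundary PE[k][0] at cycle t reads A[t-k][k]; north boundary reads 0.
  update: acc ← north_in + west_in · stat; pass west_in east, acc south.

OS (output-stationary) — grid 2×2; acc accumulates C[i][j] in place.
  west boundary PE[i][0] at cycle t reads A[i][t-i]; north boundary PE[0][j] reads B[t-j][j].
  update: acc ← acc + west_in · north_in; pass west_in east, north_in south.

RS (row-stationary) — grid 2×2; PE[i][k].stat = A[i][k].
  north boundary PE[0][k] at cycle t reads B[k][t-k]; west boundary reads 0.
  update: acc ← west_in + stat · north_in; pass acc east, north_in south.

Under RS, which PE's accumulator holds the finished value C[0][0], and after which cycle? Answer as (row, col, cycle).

RS — PE[0][1] is where C[0][0] collects:
  after 0 — PE[0][1] acc=0, pass-E 0, pass-S 0
  after 1 — PE[0][1] acc=41, pass-E 41, pass-S 5

(row, col, cycle) = (0, 1, 1)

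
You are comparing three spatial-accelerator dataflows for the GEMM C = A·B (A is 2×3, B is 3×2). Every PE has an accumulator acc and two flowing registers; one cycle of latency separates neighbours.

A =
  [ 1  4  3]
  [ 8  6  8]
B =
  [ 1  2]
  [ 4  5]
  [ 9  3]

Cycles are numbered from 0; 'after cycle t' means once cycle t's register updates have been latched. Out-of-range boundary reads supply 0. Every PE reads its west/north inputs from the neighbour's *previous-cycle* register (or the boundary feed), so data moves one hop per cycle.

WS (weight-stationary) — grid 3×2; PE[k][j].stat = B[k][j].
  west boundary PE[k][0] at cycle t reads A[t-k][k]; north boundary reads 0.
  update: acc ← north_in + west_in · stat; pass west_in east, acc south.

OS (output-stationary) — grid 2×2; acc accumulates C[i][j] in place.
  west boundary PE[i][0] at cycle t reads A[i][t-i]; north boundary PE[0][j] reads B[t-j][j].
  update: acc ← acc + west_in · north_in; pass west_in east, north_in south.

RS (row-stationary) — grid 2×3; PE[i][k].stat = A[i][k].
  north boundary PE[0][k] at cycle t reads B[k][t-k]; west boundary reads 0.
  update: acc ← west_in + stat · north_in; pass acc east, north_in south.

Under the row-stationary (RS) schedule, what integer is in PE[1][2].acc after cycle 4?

RS on a 2×3 grid — tracing PE[1][2] and its feeders:
  step 0 · PE0,2: acc=0; fwd→0 fwd↓0
  step 0 · PE1,1: acc=0; fwd→0 fwd↓0
  step 0 · PE1,2: acc=0; fwd→0 fwd↓0
  step 1 · PE0,2: acc=0; fwd→0 fwd↓0
  step 1 · PE1,1: acc=0; fwd→0 fwd↓0
  step 1 · PE1,2: acc=0; fwd→0 fwd↓0
  step 2 · PE0,2: acc=44; fwd→44 fwd↓9
  step 2 · PE1,1: acc=32; fwd→32 fwd↓4
  step 2 · PE1,2: acc=0; fwd→0 fwd↓0
  step 3 · PE0,2: acc=31; fwd→31 fwd↓3
  step 3 · PE1,1: acc=46; fwd→46 fwd↓5
  step 3 · PE1,2: acc=104; fwd→104 fwd↓9
  step 4 · PE0,2: acc=0; fwd→0 fwd↓0
  step 4 · PE1,1: acc=0; fwd→0 fwd↓0
  step 4 · PE1,2: acc=70; fwd→70 fwd↓3

PE[1][2].acc = 70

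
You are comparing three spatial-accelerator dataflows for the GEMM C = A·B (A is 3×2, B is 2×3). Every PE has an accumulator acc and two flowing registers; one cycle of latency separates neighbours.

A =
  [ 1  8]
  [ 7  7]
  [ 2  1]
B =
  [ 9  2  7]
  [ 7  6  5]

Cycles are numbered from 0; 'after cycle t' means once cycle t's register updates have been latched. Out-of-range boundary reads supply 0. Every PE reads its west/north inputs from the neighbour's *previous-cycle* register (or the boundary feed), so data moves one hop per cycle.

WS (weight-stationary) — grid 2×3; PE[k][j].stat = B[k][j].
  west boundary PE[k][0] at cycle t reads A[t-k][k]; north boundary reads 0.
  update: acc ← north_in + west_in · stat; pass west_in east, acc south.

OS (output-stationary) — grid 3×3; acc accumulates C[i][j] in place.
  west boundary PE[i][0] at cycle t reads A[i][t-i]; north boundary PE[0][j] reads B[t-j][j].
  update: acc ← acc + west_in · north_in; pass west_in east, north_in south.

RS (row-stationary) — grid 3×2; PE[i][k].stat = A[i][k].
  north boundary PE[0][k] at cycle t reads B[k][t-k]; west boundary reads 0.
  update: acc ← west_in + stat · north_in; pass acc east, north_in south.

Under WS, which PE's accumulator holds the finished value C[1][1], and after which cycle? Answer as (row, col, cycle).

Under WS, C[1][1] lands at PE[1][1]:
  step 0 · PE1,1: acc=0; fwd→0 fwd↓0
  step 1 · PE1,1: acc=0; fwd→0 fwd↓0
  step 2 · PE1,1: acc=50; fwd→8 fwd↓50
  step 3 · PE1,1: acc=56; fwd→7 fwd↓56

(row, col, cycle) = (1, 1, 3)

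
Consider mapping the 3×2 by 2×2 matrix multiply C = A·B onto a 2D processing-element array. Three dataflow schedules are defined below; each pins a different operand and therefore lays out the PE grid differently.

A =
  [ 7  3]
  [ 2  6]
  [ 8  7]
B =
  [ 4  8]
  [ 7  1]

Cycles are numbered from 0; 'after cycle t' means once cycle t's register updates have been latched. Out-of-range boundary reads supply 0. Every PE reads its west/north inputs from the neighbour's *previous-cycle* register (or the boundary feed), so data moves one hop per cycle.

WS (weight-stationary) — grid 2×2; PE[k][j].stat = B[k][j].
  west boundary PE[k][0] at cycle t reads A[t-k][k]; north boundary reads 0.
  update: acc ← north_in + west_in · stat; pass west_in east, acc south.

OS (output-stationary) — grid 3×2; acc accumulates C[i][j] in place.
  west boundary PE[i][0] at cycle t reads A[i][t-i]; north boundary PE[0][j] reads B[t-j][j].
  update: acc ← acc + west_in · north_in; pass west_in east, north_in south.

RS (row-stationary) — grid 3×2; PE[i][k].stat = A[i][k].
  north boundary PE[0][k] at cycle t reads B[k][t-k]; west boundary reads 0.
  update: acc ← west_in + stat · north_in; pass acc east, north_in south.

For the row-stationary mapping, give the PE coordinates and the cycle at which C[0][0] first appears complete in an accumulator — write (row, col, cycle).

RS — PE[0][1] is where C[0][0] collects:
  t=0 PE[0][1]: acc=0 h=0 v=0
  t=1 PE[0][1]: acc=49 h=49 v=7

(row, col, cycle) = (0, 1, 1)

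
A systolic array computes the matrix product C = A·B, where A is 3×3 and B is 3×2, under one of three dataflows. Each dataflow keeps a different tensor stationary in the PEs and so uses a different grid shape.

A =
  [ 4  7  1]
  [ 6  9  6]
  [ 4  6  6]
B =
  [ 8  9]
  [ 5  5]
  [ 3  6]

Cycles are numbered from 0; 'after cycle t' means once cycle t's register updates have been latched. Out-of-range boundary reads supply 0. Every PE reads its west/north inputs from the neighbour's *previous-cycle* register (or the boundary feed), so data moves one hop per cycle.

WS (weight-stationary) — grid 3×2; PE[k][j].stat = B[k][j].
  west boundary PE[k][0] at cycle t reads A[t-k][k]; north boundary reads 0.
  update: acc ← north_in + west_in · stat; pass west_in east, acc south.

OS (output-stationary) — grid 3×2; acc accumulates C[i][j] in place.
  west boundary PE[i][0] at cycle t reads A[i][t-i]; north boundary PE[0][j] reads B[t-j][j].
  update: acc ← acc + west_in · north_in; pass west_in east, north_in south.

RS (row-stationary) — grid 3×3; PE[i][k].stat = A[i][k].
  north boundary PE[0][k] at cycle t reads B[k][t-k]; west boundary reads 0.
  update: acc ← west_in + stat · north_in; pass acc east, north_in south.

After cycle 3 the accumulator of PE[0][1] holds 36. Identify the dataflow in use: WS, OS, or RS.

dataflow = WS

WS (3×2 grid), PE[0][1]:
  c0 r0c1: 0 / 0 / 0
  c1 r0c1: 36 / 4 / 36
  c2 r0c1: 54 / 6 / 54
  c3 r0c1: 36 / 4 / 36
OS (3×2 grid), PE[0][1]:
  c0 r0c1: 0 / 0 / 0
  c1 r0c1: 36 / 4 / 9
  c2 r0c1: 71 / 7 / 5
  c3 r0c1: 77 / 1 / 6
RS (3×3 grid), PE[0][1]:
  c0 r0c1: 0 / 0 / 0
  c1 r0c1: 67 / 67 / 5
  c2 r0c1: 71 / 71 / 5
  c3 r0c1: 0 / 0 / 0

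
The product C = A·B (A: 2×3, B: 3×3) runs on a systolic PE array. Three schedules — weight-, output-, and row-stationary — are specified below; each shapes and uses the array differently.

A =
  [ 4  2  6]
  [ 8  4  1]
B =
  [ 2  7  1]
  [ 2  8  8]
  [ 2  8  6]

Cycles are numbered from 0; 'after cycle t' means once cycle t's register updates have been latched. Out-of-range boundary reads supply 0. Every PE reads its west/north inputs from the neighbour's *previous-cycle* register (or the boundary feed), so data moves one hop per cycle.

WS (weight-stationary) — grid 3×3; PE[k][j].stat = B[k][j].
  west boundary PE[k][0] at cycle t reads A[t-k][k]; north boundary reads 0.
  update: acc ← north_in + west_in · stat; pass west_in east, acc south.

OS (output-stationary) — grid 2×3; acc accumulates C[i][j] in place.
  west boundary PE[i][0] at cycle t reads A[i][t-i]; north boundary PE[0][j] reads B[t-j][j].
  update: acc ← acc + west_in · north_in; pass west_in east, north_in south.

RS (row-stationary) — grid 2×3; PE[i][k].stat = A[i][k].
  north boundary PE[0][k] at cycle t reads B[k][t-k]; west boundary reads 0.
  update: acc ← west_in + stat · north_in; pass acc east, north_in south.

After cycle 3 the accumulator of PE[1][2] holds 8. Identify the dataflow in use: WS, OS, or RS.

WS [3×3] PE[1][2] across cycles:
  0: (1,2).acc=0  regs=<0,0>
  1: (1,2).acc=0  regs=<0,0>
  2: (1,2).acc=0  regs=<0,0>
  3: (1,2).acc=20  regs=<2,20>
OS [2×3] PE[1][2] across cycles:
  0: (1,2).acc=0  regs=<0,0>
  1: (1,2).acc=0  regs=<0,0>
  2: (1,2).acc=0  regs=<0,0>
  3: (1,2).acc=8  regs=<8,1>
RS [2×3] PE[1][2] across cycles:
  0: (1,2).acc=0  regs=<0,0>
  1: (1,2).acc=0  regs=<0,0>
  2: (1,2).acc=0  regs=<0,0>
  3: (1,2).acc=26  regs=<26,2>

dataflow = OS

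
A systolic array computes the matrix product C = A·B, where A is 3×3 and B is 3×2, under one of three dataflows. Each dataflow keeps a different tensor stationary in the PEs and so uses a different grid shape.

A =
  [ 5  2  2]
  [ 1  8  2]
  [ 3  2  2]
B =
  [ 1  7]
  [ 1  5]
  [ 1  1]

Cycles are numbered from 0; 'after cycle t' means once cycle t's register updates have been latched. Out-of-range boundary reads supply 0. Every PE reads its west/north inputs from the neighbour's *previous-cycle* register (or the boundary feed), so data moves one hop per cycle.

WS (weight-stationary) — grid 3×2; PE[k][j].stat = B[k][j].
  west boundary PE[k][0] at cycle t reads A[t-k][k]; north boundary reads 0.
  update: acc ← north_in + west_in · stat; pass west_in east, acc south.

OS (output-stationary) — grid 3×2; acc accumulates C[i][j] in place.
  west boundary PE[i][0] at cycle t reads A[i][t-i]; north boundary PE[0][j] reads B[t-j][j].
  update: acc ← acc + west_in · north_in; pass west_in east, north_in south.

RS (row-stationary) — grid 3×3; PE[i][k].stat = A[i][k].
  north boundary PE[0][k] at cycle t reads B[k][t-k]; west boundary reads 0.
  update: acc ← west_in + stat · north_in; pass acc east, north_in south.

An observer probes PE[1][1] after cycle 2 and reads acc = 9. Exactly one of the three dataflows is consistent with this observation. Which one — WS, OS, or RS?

dataflow = RS

Under WS (3×2), PE[1][1]:
  [0] (1,1) acc=0 (h:0 v:0)
  [1] (1,1) acc=0 (h:0 v:0)
  [2] (1,1) acc=45 (h:2 v:45)
Under OS (3×2), PE[1][1]:
  [0] (1,1) acc=0 (h:0 v:0)
  [1] (1,1) acc=0 (h:0 v:0)
  [2] (1,1) acc=7 (h:1 v:7)
Under RS (3×3), PE[1][1]:
  [0] (1,1) acc=0 (h:0 v:0)
  [1] (1,1) acc=0 (h:0 v:0)
  [2] (1,1) acc=9 (h:9 v:1)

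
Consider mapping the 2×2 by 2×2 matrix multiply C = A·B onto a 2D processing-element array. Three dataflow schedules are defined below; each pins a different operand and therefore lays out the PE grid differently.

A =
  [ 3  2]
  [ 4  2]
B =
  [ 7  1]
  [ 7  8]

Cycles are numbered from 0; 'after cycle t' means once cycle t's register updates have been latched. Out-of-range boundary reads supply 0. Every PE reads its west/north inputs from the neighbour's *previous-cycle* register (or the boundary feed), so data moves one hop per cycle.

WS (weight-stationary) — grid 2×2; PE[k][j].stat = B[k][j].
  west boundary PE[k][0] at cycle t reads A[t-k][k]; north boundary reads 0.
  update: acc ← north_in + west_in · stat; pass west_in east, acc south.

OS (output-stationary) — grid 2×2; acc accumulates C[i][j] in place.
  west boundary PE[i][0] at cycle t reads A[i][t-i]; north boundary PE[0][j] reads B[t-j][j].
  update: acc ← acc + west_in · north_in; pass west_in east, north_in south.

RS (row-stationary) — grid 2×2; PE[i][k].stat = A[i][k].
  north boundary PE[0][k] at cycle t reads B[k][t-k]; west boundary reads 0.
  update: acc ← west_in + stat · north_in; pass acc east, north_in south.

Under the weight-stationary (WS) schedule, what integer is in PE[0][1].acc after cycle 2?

Tracing WS — 2×2 array, target PE[0][1]:
  0: (0,0).acc=21  regs=<3,21>
  0: (0,1).acc=0  regs=<0,0>
  1: (0,0).acc=28  regs=<4,28>
  1: (0,1).acc=3  regs=<3,3>
  2: (0,0).acc=0  regs=<0,0>
  2: (0,1).acc=4  regs=<4,4>

PE[0][1].acc = 4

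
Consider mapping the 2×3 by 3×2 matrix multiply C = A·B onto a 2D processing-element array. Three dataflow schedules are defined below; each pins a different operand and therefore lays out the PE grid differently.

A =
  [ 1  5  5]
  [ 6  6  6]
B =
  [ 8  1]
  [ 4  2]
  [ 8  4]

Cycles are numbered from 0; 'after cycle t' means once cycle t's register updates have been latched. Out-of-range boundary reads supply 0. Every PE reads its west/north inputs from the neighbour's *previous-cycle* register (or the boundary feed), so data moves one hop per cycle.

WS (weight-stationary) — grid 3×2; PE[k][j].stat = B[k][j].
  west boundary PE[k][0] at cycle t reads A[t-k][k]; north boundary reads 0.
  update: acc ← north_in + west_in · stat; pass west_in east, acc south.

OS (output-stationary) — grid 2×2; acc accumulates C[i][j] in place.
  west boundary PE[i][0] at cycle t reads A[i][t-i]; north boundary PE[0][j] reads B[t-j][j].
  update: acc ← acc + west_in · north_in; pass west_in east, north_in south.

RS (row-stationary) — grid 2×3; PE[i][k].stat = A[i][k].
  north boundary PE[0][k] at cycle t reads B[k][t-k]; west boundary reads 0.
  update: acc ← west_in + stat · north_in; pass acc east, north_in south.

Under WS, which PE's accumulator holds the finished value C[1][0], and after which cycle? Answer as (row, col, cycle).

(row, col, cycle) = (2, 0, 3)

Under WS, C[1][0] lands at PE[2][0]:
  t=0 PE[2][0]: acc=0 h=0 v=0
  t=1 PE[2][0]: acc=0 h=0 v=0
  t=2 PE[2][0]: acc=68 h=5 v=68
  t=3 PE[2][0]: acc=120 h=6 v=120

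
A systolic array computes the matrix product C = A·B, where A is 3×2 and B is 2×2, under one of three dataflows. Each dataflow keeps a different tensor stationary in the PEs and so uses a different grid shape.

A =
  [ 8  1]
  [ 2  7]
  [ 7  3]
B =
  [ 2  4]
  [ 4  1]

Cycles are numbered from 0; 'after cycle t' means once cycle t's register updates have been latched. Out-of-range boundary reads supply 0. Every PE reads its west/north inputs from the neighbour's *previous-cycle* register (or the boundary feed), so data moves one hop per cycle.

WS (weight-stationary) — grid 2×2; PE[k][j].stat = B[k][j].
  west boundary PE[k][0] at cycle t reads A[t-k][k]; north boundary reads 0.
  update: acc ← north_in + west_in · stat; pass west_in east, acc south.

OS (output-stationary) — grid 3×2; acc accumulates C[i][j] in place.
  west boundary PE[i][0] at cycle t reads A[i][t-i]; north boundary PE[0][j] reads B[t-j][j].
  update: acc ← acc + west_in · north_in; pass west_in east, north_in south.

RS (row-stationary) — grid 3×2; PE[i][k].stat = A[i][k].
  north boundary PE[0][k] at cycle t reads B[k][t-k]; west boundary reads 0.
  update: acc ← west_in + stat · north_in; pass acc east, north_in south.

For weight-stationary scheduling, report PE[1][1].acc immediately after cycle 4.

PE[1][1].acc = 31

WS 2×2: PE[1][1] cycle-by-cycle (with neighbour feeds):
  t=0 PE[0][1]: acc=0 h=0 v=0
  t=0 PE[1][0]: acc=0 h=0 v=0
  t=0 PE[1][1]: acc=0 h=0 v=0
  t=1 PE[0][1]: acc=32 h=8 v=32
  t=1 PE[1][0]: acc=20 h=1 v=20
  t=1 PE[1][1]: acc=0 h=0 v=0
  t=2 PE[0][1]: acc=8 h=2 v=8
  t=2 PE[1][0]: acc=32 h=7 v=32
  t=2 PE[1][1]: acc=33 h=1 v=33
  t=3 PE[0][1]: acc=28 h=7 v=28
  t=3 PE[1][0]: acc=26 h=3 v=26
  t=3 PE[1][1]: acc=15 h=7 v=15
  t=4 PE[0][1]: acc=0 h=0 v=0
  t=4 PE[1][0]: acc=0 h=0 v=0
  t=4 PE[1][1]: acc=31 h=3 v=31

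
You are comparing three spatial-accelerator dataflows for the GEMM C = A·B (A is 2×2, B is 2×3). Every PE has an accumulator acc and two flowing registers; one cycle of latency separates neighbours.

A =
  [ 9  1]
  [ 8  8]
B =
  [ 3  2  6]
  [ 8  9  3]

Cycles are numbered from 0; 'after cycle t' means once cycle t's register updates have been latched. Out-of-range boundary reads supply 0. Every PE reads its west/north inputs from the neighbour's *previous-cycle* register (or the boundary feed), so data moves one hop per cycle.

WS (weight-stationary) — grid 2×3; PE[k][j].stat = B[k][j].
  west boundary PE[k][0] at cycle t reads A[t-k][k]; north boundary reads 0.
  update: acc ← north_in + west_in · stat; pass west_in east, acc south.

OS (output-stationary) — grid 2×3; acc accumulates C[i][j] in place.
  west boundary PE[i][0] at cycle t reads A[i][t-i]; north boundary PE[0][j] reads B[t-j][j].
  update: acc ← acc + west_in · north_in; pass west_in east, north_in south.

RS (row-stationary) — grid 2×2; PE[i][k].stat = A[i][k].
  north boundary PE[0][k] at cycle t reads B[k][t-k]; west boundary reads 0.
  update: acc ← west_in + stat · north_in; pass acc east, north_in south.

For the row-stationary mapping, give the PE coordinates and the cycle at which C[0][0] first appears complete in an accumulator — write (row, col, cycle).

(row, col, cycle) = (0, 1, 1)

Under RS, C[0][0] lands at PE[0][1]:
  t=0 PE[0][1]: acc=0 h=0 v=0
  t=1 PE[0][1]: acc=35 h=35 v=8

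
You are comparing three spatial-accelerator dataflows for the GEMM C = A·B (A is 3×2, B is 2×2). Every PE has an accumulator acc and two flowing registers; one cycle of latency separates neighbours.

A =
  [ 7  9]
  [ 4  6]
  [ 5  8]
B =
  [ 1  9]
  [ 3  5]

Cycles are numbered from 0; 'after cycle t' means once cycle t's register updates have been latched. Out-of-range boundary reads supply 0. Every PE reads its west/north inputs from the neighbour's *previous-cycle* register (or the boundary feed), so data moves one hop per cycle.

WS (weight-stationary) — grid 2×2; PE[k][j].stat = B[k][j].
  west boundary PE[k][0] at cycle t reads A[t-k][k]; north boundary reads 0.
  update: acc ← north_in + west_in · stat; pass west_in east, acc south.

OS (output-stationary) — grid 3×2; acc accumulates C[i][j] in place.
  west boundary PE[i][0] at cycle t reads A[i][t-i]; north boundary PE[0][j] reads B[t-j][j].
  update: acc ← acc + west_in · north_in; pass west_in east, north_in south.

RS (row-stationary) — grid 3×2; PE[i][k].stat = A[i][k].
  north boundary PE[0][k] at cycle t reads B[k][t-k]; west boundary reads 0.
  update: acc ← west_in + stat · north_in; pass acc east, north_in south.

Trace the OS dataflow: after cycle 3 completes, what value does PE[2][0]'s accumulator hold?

OS 3×2: PE[2][0] cycle-by-cycle (with neighbour feeds):
  c0 r1c0: 0 / 0 / 0
  c0 r2c0: 0 / 0 / 0
  c1 r1c0: 4 / 4 / 1
  c1 r2c0: 0 / 0 / 0
  c2 r1c0: 22 / 6 / 3
  c2 r2c0: 5 / 5 / 1
  c3 r1c0: 22 / 0 / 0
  c3 r2c0: 29 / 8 / 3

PE[2][0].acc = 29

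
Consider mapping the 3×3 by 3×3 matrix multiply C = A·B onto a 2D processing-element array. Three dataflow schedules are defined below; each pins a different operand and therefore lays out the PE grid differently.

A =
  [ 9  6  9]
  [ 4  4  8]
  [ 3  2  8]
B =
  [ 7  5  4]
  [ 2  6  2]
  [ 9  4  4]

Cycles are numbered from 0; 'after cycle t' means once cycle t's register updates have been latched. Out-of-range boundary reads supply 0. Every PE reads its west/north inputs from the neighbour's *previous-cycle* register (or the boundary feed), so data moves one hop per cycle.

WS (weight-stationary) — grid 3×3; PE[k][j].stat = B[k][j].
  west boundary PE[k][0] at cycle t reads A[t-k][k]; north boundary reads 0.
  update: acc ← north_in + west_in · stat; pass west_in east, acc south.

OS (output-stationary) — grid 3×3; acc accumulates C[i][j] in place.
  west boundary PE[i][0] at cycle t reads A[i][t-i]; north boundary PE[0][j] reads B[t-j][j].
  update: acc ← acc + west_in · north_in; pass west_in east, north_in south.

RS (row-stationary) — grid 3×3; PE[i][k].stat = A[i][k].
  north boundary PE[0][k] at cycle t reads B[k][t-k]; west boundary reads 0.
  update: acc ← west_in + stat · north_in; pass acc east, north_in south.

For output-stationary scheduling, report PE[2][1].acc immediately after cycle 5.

Tracing OS — 3×3 array, target PE[2][1]:
  cycle 0: PE[1][1] → acc 0, east 0, south 0
  cycle 0: PE[2][0] → acc 0, east 0, south 0
  cycle 0: PE[2][1] → acc 0, east 0, south 0
  cycle 1: PE[1][1] → acc 0, east 0, south 0
  cycle 1: PE[2][0] → acc 0, east 0, south 0
  cycle 1: PE[2][1] → acc 0, east 0, south 0
  cycle 2: PE[1][1] → acc 20, east 4, south 5
  cycle 2: PE[2][0] → acc 21, east 3, south 7
  cycle 2: PE[2][1] → acc 0, east 0, south 0
  cycle 3: PE[1][1] → acc 44, east 4, south 6
  cycle 3: PE[2][0] → acc 25, east 2, south 2
  cycle 3: PE[2][1] → acc 15, east 3, south 5
  cycle 4: PE[1][1] → acc 76, east 8, south 4
  cycle 4: PE[2][0] → acc 97, east 8, south 9
  cycle 4: PE[2][1] → acc 27, east 2, south 6
  cycle 5: PE[1][1] → acc 76, east 0, south 0
  cycle 5: PE[2][0] → acc 97, east 0, south 0
  cycle 5: PE[2][1] → acc 59, east 8, south 4

PE[2][1].acc = 59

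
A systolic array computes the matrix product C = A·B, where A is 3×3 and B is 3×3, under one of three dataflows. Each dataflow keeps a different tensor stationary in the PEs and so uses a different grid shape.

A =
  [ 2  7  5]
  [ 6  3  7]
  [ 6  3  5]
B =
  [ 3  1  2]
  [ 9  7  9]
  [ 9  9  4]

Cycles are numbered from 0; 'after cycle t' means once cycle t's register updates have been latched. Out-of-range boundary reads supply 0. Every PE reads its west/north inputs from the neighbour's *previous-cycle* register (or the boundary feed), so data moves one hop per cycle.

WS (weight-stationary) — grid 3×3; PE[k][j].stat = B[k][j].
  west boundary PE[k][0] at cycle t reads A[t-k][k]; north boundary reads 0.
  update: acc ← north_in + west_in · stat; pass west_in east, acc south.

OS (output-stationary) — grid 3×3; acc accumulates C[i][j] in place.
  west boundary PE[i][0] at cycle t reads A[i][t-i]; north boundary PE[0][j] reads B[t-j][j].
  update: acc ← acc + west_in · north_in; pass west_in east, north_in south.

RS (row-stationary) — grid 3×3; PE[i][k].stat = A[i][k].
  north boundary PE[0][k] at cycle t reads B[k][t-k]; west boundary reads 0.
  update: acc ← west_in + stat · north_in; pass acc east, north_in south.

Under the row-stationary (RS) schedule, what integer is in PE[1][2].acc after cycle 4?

PE[1][2].acc = 90

RS on a 3×3 grid — tracing PE[1][2] and its feeders:
  0: (0,2).acc=0  regs=<0,0>
  0: (1,1).acc=0  regs=<0,0>
  0: (1,2).acc=0  regs=<0,0>
  1: (0,2).acc=0  regs=<0,0>
  1: (1,1).acc=0  regs=<0,0>
  1: (1,2).acc=0  regs=<0,0>
  2: (0,2).acc=114  regs=<114,9>
  2: (1,1).acc=45  regs=<45,9>
  2: (1,2).acc=0  regs=<0,0>
  3: (0,2).acc=96  regs=<96,9>
  3: (1,1).acc=27  regs=<27,7>
  3: (1,2).acc=108  regs=<108,9>
  4: (0,2).acc=87  regs=<87,4>
  4: (1,1).acc=39  regs=<39,9>
  4: (1,2).acc=90  regs=<90,9>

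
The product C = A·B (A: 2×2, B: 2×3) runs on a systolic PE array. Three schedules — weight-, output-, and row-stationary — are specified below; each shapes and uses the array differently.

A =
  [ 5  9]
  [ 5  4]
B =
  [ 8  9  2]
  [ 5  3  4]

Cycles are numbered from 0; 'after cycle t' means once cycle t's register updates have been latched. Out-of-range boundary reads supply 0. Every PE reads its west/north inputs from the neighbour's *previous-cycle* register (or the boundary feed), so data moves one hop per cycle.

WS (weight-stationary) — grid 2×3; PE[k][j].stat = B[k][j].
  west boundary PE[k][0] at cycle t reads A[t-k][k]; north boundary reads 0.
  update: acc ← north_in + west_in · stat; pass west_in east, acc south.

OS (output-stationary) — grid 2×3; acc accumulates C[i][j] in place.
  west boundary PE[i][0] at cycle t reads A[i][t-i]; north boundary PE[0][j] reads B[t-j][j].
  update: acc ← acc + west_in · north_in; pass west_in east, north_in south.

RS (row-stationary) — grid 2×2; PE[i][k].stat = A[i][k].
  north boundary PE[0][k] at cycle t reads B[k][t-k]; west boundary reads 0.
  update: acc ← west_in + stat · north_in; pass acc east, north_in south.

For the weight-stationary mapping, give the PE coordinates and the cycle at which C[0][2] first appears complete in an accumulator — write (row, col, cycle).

WS: C[0][2] accumulates in PE[1][2]:
  t=0 PE[1][2]: acc=0 h=0 v=0
  t=1 PE[1][2]: acc=0 h=0 v=0
  t=2 PE[1][2]: acc=0 h=0 v=0
  t=3 PE[1][2]: acc=46 h=9 v=46

(row, col, cycle) = (1, 2, 3)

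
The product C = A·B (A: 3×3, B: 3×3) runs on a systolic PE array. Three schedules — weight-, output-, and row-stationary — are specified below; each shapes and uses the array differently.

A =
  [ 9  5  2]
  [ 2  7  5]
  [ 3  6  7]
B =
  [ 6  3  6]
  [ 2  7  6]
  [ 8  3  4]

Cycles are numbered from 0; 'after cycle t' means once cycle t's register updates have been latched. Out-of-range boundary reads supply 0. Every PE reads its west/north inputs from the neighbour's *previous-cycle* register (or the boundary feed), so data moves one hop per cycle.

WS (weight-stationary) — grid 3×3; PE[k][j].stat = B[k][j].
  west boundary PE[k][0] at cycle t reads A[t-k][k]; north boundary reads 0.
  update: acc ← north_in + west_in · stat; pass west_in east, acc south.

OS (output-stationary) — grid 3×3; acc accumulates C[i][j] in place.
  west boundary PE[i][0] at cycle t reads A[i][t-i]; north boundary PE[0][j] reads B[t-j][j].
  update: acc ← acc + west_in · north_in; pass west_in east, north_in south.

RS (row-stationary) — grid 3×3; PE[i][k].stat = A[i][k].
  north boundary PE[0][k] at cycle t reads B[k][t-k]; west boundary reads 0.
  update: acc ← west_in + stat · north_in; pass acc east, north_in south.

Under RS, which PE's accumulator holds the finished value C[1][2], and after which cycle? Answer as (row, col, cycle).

Under RS, C[1][2] lands at PE[1][2]:
  @0  [1,2]  acc 0  |  →0  ↓0
  @1  [1,2]  acc 0  |  →0  ↓0
  @2  [1,2]  acc 0  |  →0  ↓0
  @3  [1,2]  acc 66  |  →66  ↓8
  @4  [1,2]  acc 70  |  →70  ↓3
  @5  [1,2]  acc 74  |  →74  ↓4

(row, col, cycle) = (1, 2, 5)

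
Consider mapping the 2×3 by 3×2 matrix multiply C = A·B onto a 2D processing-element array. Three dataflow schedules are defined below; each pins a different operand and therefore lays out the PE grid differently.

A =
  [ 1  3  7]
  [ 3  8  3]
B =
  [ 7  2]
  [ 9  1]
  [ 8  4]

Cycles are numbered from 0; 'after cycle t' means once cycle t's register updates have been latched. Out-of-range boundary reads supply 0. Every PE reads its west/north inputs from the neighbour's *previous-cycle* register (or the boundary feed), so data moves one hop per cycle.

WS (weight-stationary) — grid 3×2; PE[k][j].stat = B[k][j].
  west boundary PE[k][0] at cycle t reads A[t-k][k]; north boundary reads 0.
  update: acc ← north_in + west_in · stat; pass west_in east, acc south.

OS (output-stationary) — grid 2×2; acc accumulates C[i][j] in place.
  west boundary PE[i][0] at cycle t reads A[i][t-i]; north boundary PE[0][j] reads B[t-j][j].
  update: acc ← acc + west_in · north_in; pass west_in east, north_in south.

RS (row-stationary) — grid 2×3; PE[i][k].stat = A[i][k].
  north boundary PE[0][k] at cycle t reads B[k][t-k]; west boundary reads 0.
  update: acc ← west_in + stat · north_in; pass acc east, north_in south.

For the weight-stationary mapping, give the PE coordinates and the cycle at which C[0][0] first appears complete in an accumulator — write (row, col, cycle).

WS: C[0][0] accumulates in PE[2][0]:
  after 0 — PE[2][0] acc=0, pass-E 0, pass-S 0
  after 1 — PE[2][0] acc=0, pass-E 0, pass-S 0
  after 2 — PE[2][0] acc=90, pass-E 7, pass-S 90

(row, col, cycle) = (2, 0, 2)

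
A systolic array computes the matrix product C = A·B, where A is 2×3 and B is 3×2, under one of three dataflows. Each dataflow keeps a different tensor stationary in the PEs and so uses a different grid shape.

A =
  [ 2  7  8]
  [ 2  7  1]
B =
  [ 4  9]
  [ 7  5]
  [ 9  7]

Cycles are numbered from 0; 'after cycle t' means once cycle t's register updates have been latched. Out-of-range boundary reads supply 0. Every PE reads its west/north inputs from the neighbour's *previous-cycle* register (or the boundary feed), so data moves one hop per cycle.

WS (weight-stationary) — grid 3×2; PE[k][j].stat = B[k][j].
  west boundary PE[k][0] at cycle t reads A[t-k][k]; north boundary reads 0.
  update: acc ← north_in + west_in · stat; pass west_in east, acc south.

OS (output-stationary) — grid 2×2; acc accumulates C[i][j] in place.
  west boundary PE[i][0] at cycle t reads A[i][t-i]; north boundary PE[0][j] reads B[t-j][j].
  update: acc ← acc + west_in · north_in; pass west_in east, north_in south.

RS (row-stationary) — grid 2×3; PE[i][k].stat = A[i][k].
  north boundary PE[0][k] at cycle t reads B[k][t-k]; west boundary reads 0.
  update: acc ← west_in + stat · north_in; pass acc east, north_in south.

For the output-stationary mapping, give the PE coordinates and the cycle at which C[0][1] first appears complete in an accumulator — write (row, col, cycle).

Under OS, C[0][1] lands at PE[0][1]:
  0: (0,1).acc=0  regs=<0,0>
  1: (0,1).acc=18  regs=<2,9>
  2: (0,1).acc=53  regs=<7,5>
  3: (0,1).acc=109  regs=<8,7>

(row, col, cycle) = (0, 1, 3)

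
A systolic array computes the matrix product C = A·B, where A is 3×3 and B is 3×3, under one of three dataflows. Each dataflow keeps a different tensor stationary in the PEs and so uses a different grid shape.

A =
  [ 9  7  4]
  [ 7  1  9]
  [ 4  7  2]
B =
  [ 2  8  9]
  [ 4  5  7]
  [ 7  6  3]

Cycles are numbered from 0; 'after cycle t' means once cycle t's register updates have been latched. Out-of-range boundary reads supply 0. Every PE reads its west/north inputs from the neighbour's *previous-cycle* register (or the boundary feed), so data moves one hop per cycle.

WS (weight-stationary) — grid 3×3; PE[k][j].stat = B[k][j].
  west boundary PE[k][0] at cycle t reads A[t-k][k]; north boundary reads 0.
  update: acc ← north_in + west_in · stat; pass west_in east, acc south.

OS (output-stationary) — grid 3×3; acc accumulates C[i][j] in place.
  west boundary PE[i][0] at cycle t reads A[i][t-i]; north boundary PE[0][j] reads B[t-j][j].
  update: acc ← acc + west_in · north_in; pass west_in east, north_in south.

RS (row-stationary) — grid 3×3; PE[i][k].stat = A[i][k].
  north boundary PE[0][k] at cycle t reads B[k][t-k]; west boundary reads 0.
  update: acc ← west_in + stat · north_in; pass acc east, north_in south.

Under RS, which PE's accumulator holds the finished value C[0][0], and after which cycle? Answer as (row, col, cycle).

(row, col, cycle) = (0, 2, 2)

RS: C[0][0] accumulates in PE[0][2]:
  after 0 — PE[0][2] acc=0, pass-E 0, pass-S 0
  after 1 — PE[0][2] acc=0, pass-E 0, pass-S 0
  after 2 — PE[0][2] acc=74, pass-E 74, pass-S 7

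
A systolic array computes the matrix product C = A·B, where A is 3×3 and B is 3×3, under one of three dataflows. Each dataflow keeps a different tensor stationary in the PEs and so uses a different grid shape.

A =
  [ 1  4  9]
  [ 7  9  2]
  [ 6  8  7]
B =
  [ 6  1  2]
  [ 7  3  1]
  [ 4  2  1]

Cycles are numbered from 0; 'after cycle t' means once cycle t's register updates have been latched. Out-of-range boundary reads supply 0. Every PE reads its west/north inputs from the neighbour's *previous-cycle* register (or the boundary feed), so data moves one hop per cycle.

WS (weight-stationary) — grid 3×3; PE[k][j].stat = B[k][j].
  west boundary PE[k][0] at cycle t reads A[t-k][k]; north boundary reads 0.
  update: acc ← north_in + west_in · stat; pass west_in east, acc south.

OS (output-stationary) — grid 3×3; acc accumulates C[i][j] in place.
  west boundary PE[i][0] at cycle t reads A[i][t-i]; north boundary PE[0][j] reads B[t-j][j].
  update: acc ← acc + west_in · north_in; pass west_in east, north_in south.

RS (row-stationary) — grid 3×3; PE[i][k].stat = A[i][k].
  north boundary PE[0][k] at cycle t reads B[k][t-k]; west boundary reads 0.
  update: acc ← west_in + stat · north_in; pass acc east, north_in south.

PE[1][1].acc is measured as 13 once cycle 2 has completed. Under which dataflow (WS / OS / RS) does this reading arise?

WS [3×3] PE[1][1] across cycles:
  after 0 — PE[1][1] acc=0, pass-E 0, pass-S 0
  after 1 — PE[1][1] acc=0, pass-E 0, pass-S 0
  after 2 — PE[1][1] acc=13, pass-E 4, pass-S 13
OS [3×3] PE[1][1] across cycles:
  after 0 — PE[1][1] acc=0, pass-E 0, pass-S 0
  after 1 — PE[1][1] acc=0, pass-E 0, pass-S 0
  after 2 — PE[1][1] acc=7, pass-E 7, pass-S 1
RS [3×3] PE[1][1] across cycles:
  after 0 — PE[1][1] acc=0, pass-E 0, pass-S 0
  after 1 — PE[1][1] acc=0, pass-E 0, pass-S 0
  after 2 — PE[1][1] acc=105, pass-E 105, pass-S 7

dataflow = WS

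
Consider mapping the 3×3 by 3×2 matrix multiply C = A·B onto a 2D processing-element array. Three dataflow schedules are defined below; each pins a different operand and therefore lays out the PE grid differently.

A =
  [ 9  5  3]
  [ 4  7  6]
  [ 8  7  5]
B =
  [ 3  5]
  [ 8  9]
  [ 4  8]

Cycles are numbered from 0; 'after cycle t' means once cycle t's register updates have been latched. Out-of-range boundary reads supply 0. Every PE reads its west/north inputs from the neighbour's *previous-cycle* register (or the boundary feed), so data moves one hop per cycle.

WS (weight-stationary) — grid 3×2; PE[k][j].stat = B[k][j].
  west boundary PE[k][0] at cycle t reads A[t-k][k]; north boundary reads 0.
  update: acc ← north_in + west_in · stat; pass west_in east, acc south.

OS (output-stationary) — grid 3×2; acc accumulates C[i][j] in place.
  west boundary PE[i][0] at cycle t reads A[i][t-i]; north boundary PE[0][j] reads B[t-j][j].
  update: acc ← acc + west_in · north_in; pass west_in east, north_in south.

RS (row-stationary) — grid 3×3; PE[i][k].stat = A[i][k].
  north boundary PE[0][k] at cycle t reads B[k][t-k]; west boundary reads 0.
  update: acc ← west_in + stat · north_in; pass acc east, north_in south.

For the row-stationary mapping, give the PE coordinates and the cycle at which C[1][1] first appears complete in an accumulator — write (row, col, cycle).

(row, col, cycle) = (1, 2, 4)

Under RS, C[1][1] lands at PE[1][2]:
  step 0 · PE1,2: acc=0; fwd→0 fwd↓0
  step 1 · PE1,2: acc=0; fwd→0 fwd↓0
  step 2 · PE1,2: acc=0; fwd→0 fwd↓0
  step 3 · PE1,2: acc=92; fwd→92 fwd↓4
  step 4 · PE1,2: acc=131; fwd→131 fwd↓8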